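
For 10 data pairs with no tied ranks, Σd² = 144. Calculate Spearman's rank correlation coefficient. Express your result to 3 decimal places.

0.127

ρ = 1 − 6Σd² / [n(n²−1)] = 1 − 6×144 / (10×99)
  = 1 − 864/990 = 1 − 0.8727 ≈ 0.127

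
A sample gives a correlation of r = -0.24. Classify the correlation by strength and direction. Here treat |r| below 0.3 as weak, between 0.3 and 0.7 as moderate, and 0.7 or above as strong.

weak negative

r = -0.24 < 0 so the relationship is negative.
|r| = 0.24, which falls in the weak range.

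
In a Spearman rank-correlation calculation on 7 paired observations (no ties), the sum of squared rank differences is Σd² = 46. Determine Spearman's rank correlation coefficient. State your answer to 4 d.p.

0.1786

ρ = 1 − 6Σd² / [n(n²−1)] = 1 − 6×46 / (7×48)
  = 1 − 276/336 = 1 − 0.82143 ≈ 0.1786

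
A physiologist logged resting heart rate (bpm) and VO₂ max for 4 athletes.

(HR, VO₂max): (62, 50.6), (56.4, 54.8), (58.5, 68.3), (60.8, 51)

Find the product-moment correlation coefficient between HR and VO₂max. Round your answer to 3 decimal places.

n = 4, Σx = 237.7, Σy = 224.7, Σx² = 14143.85, Σy² = 12829.29, Σxy = 13324.27
nΣxy − ΣxΣy = 53297.08 − 53411.19 = -114.11
nΣx² − (Σx)² = 56575.4 − 56501.29 = 74.11; nΣy² − (Σy)² = 51317.16 − 50490.09 = 827.07
r = -114.11 / √(74.11 × 827.07) = -114.11 / 247.5766 ≈ -0.461

-0.461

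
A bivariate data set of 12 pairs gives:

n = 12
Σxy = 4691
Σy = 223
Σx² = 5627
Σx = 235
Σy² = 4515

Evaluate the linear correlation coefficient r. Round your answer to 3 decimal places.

0.525

r = (nΣxy − ΣxΣy) / √[(nΣx² − (Σx)²)(nΣy² − (Σy)²)]
Numerator: 12×4691 − 235×223 = 3887
Denominator: √[(67524 − 55225)(54180 − 49729)] = √[12299 × 4451] = 7398.8411
r = 3887 / 7398.8411 ≈ 0.525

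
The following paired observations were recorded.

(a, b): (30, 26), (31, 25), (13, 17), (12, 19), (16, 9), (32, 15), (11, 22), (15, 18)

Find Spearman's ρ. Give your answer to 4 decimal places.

-0.0714

Rank a: 6, 7, 3, 2, 5, 8, 1, 4
Rank b: 8, 7, 3, 5, 1, 2, 6, 4
d = rank(a) − rank(b): -2, 0, 0, -3, 4, 6, -5, 0; Σd² = 90
ρ = 1 − 6Σd² / [n(n²−1)] = 1 − 6×90 / (8×63) = 1 − 540/504 ≈ -0.0714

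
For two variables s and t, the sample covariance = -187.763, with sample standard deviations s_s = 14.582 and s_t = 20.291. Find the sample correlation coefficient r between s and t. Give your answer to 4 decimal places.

r = Cov(s,t) / (s_s · s_t) = -187.763 / (14.582 × 20.291)
  = -187.763 / 295.8834 ≈ -0.6346

-0.6346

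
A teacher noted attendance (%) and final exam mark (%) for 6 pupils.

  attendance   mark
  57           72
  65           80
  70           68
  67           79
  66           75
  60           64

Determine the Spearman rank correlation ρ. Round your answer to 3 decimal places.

0.143

Rank attendance: 1, 3, 6, 5, 4, 2
Rank mark: 3, 6, 2, 5, 4, 1
d = rank(attendance) − rank(mark): -2, -3, 4, 0, 0, 1; Σd² = 30
ρ = 1 − 6Σd² / [n(n²−1)] = 1 − 6×30 / (6×35) = 1 − 180/210 ≈ 0.143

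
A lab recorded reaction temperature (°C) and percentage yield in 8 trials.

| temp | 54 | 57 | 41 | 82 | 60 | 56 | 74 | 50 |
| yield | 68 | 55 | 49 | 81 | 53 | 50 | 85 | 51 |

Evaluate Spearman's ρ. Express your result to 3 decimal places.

Rank temp: 3, 5, 1, 8, 6, 4, 7, 2
Rank yield: 6, 5, 1, 7, 4, 2, 8, 3
d = rank(temp) − rank(yield): -3, 0, 0, 1, 2, 2, -1, -1; Σd² = 20
ρ = 1 − 6Σd² / [n(n²−1)] = 1 − 6×20 / (8×63) = 1 − 120/504 ≈ 0.762

0.762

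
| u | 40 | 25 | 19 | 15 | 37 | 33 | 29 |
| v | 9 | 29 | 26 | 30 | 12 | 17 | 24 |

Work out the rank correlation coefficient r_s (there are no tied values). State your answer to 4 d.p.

Rank u: 7, 3, 2, 1, 6, 5, 4
Rank v: 1, 6, 5, 7, 2, 3, 4
d = rank(u) − rank(v): 6, -3, -3, -6, 4, 2, 0; Σd² = 110
ρ = 1 − 6Σd² / [n(n²−1)] = 1 − 6×110 / (7×48) = 1 − 660/336 ≈ -0.9643

-0.9643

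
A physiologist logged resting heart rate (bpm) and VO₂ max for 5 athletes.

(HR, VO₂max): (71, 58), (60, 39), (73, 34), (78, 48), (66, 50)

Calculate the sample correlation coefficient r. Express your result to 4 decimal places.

n = 5, Σx = 348, Σy = 229, Σx² = 24410, Σy² = 10845, Σxy = 15984
nΣxy − ΣxΣy = 79920 − 79692 = 228
nΣx² − (Σx)² = 122050 − 121104 = 946; nΣy² − (Σy)² = 54225 − 52441 = 1784
r = 228 / √(946 × 1784) = 228 / 1299.1012 ≈ 0.1755

0.1755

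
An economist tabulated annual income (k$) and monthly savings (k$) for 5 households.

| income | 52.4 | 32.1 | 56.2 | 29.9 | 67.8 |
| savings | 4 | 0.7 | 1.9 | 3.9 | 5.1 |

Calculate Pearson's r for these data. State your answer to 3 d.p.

n = 5, Σx = 238.4, Σy = 15.6, Σx² = 12425.46, Σy² = 61.32, Σxy = 801.24
nΣxy − ΣxΣy = 4006.2 − 3719.04 = 287.16
nΣx² − (Σx)² = 62127.3 − 56834.56 = 5292.74; nΣy² − (Σy)² = 306.6 − 243.36 = 63.24
r = 287.16 / √(5292.74 × 63.24) = 287.16 / 578.5438 ≈ 0.496

0.496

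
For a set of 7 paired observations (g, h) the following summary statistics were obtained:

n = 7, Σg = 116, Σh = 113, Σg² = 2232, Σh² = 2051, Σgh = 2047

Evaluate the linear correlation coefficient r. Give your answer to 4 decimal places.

0.6581

r = (nΣgh − ΣgΣh) / √[(nΣg² − (Σg)²)(nΣh² − (Σh)²)]
Numerator: 7×2047 − 116×113 = 1221
Denominator: √[(15624 − 13456)(14357 − 12769)] = √[2168 × 1588] = 1855.4741
r = 1221 / 1855.4741 ≈ 0.6581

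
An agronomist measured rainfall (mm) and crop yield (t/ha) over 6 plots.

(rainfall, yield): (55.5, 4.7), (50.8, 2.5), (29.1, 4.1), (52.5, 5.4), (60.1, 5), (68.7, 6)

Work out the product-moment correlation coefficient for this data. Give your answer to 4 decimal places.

n = 6, Σx = 316.7, Σy = 27.7, Σx² = 17595.65, Σy² = 135.31, Σxy = 1503.36
nΣxy − ΣxΣy = 9020.16 − 8772.59 = 247.57
nΣx² − (Σx)² = 105573.9 − 100298.89 = 5275.01; nΣy² − (Σy)² = 811.86 − 767.29 = 44.57
r = 247.57 / √(5275.01 × 44.57) = 247.57 / 484.8785 ≈ 0.5106

0.5106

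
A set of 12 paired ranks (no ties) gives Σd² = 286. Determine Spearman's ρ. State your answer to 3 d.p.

ρ = 1 − 6Σd² / [n(n²−1)] = 1 − 6×286 / (12×143)
  = 1 − 1716/1716 = 1 − 1.0000 ≈ 0.000

0.000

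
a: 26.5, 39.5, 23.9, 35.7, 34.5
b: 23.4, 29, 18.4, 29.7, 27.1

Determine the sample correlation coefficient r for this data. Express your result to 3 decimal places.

0.937

n = 5, Σa = 160.1, Σb = 127.6, Σa² = 5298.45, Σb² = 3343.62, Σab = 4200.6
nΣab − ΣaΣb = 21003 − 20428.76 = 574.24
nΣa² − (Σa)² = 26492.25 − 25632.01 = 860.24; nΣb² − (Σb)² = 16718.1 − 16281.76 = 436.34
r = 574.24 / √(860.24 × 436.34) = 574.24 / 612.6640 ≈ 0.937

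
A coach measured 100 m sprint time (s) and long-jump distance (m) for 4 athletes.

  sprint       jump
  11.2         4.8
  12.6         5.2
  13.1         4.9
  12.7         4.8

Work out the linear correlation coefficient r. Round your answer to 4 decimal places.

0.3188

n = 4, Σx = 49.6, Σy = 19.7, Σx² = 617.1, Σy² = 97.13, Σxy = 244.43
nΣxy − ΣxΣy = 977.72 − 977.12 = 0.6
nΣx² − (Σx)² = 2468.4 − 2460.16 = 8.24; nΣy² − (Σy)² = 388.52 − 388.09 = 0.43
r = 0.6 / √(8.24 × 0.43) = 0.6 / 1.8823 ≈ 0.3188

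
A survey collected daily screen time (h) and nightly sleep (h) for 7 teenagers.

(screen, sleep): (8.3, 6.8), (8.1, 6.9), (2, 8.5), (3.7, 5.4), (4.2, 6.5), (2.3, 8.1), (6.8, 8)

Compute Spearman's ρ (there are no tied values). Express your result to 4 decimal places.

-0.4286

Rank screen: 7, 6, 1, 3, 4, 2, 5
Rank sleep: 3, 4, 7, 1, 2, 6, 5
d = rank(screen) − rank(sleep): 4, 2, -6, 2, 2, -4, 0; Σd² = 80
ρ = 1 − 6Σd² / [n(n²−1)] = 1 − 6×80 / (7×48) = 1 − 480/336 ≈ -0.4286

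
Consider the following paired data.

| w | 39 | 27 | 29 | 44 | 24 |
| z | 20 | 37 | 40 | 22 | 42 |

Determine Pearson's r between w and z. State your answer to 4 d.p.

n = 5, Σw = 163, Σz = 161, Σw² = 5603, Σz² = 5617, Σwz = 4915
nΣwz − ΣwΣz = 24575 − 26243 = -1668
nΣw² − (Σw)² = 28015 − 26569 = 1446; nΣz² − (Σz)² = 28085 − 25921 = 2164
r = -1668 / √(1446 × 2164) = -1668 / 1768.9387 ≈ -0.9429

-0.9429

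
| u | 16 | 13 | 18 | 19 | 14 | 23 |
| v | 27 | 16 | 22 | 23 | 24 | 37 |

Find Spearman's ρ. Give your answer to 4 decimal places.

0.5429

Rank u: 3, 1, 4, 5, 2, 6
Rank v: 5, 1, 2, 3, 4, 6
d = rank(u) − rank(v): -2, 0, 2, 2, -2, 0; Σd² = 16
ρ = 1 − 6Σd² / [n(n²−1)] = 1 − 6×16 / (6×35) = 1 − 96/210 ≈ 0.5429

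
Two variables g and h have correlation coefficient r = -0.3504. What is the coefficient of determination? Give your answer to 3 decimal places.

r² = (-0.3504)² = 0.123

0.123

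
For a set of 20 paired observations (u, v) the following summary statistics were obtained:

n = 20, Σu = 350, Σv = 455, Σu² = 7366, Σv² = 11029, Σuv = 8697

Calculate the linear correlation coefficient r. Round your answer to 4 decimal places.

r = (nΣuv − ΣuΣv) / √[(nΣu² − (Σu)²)(nΣv² − (Σv)²)]
Numerator: 20×8697 − 350×455 = 14690
Denominator: √[(147320 − 122500)(220580 − 207025)] = √[24820 × 13555] = 18342.1673
r = 14690 / 18342.1673 ≈ 0.8009

0.8009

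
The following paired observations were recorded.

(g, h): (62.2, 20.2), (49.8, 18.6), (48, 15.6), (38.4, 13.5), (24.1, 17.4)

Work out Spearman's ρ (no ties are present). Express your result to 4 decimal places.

0.7000

Rank g: 5, 4, 3, 2, 1
Rank h: 5, 4, 2, 1, 3
d = rank(g) − rank(h): 0, 0, 1, 1, -2; Σd² = 6
ρ = 1 − 6Σd² / [n(n²−1)] = 1 − 6×6 / (5×24) = 1 − 36/120 ≈ 0.7000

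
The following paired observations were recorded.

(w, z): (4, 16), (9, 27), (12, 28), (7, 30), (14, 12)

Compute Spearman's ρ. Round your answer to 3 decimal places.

-0.300

Rank w: 1, 3, 4, 2, 5
Rank z: 2, 3, 4, 5, 1
d = rank(w) − rank(z): -1, 0, 0, -3, 4; Σd² = 26
ρ = 1 − 6Σd² / [n(n²−1)] = 1 − 6×26 / (5×24) = 1 − 156/120 ≈ -0.300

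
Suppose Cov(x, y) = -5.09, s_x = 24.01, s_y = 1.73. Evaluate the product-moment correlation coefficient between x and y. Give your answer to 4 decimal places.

r = Cov(x,y) / (s_x · s_y) = -5.09 / (24.01 × 1.73)
  = -5.09 / 41.5373 ≈ -0.1225

-0.1225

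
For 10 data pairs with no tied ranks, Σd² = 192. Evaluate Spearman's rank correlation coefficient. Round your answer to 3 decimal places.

-0.164

ρ = 1 − 6Σd² / [n(n²−1)] = 1 − 6×192 / (10×99)
  = 1 − 1152/990 = 1 − 1.1636 ≈ -0.164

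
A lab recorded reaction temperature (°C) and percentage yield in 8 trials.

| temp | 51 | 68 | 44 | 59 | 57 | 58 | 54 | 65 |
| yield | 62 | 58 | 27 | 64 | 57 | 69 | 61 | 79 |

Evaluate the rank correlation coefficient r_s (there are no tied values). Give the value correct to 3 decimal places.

Rank temp: 2, 8, 1, 6, 4, 5, 3, 7
Rank yield: 5, 3, 1, 6, 2, 7, 4, 8
d = rank(temp) − rank(yield): -3, 5, 0, 0, 2, -2, -1, -1; Σd² = 44
ρ = 1 − 6Σd² / [n(n²−1)] = 1 − 6×44 / (8×63) = 1 − 264/504 ≈ 0.476

0.476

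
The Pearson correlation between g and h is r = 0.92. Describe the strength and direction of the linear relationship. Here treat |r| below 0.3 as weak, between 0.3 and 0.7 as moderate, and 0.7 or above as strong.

strong positive

r = 0.92 > 0 so the relationship is positive.
|r| = 0.92, which falls in the strong range.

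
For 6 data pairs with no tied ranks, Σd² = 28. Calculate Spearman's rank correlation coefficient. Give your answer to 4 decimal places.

ρ = 1 − 6Σd² / [n(n²−1)] = 1 − 6×28 / (6×35)
  = 1 − 168/210 = 1 − 0.80000 ≈ 0.2000

0.2000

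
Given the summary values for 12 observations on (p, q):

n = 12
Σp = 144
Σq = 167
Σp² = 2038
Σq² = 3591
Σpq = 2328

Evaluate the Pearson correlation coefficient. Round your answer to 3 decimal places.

0.517

r = (nΣpq − ΣpΣq) / √[(nΣp² − (Σp)²)(nΣq² − (Σq)²)]
Numerator: 12×2328 − 144×167 = 3888
Denominator: √[(24456 − 20736)(43092 − 27889)] = √[3720 × 15203] = 7520.3165
r = 3888 / 7520.3165 ≈ 0.517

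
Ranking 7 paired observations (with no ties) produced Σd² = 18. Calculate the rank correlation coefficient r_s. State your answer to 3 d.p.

0.679

ρ = 1 − 6Σd² / [n(n²−1)] = 1 − 6×18 / (7×48)
  = 1 − 108/336 = 1 − 0.3214 ≈ 0.679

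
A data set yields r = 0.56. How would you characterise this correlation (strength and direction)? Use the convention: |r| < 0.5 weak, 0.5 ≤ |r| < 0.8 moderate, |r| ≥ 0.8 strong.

moderate positive

r = 0.56 > 0 so the relationship is positive.
|r| = 0.56, which falls in the moderate range.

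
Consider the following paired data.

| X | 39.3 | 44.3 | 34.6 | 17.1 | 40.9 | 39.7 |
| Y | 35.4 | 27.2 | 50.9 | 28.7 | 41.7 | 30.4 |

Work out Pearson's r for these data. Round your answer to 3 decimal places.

n = 6, ΣX = 215.9, ΣY = 214.3, ΣX² = 8245.45, ΣY² = 8070.55, ΣXY = 7760.5
nΣXY − ΣXΣY = 46563 − 46267.37 = 295.63
nΣX² − (ΣX)² = 49472.7 − 46612.81 = 2859.89; nΣY² − (ΣY)² = 48423.3 − 45924.49 = 2498.81
r = 295.63 / √(2859.89 × 2498.81) = 295.63 / 2673.2605 ≈ 0.111

0.111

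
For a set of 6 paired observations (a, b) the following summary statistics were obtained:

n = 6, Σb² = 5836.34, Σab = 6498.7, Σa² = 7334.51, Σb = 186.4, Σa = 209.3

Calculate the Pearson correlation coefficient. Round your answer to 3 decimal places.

r = (nΣab − ΣaΣb) / √[(nΣa² − (Σa)²)(nΣb² − (Σb)²)]
Numerator: 6×6498.7 − 209.3×186.4 = -21.32
Denominator: √[(44007.06 − 43806.49)(35018.04 − 34744.96)] = √[200.57 × 273.08] = 234.0334
r = -21.32 / 234.0334 ≈ -0.091

-0.091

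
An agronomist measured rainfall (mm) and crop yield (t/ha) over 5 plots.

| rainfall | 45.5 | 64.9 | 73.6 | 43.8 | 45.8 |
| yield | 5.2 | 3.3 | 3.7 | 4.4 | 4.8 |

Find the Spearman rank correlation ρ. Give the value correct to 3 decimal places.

-0.600

Rank rainfall: 2, 4, 5, 1, 3
Rank yield: 5, 1, 2, 3, 4
d = rank(rainfall) − rank(yield): -3, 3, 3, -2, -1; Σd² = 32
ρ = 1 − 6Σd² / [n(n²−1)] = 1 − 6×32 / (5×24) = 1 − 192/120 ≈ -0.600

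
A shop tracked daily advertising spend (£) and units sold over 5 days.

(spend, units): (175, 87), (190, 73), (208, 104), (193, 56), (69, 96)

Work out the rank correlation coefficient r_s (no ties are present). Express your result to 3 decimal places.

Rank spend: 2, 3, 5, 4, 1
Rank units: 3, 2, 5, 1, 4
d = rank(spend) − rank(units): -1, 1, 0, 3, -3; Σd² = 20
ρ = 1 − 6Σd² / [n(n²−1)] = 1 − 6×20 / (5×24) = 1 − 120/120 ≈ 0.000

0.000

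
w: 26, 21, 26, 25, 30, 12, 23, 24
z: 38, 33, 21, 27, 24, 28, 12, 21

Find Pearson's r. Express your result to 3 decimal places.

n = 8, Σw = 187, Σz = 204, Σw² = 4567, Σz² = 5648, Σwz = 4738
nΣwz − ΣwΣz = 37904 − 38148 = -244
nΣw² − (Σw)² = 36536 − 34969 = 1567; nΣz² − (Σz)² = 45184 − 41616 = 3568
r = -244 / √(1567 × 3568) = -244 / 2364.5414 ≈ -0.103

-0.103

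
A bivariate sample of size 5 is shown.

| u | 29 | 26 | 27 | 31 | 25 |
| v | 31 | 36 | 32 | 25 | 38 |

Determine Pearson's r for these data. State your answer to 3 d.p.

n = 5, Σu = 138, Σv = 162, Σu² = 3832, Σv² = 5350, Σuv = 4424
nΣuv − ΣuΣv = 22120 − 22356 = -236
nΣu² − (Σu)² = 19160 − 19044 = 116; nΣv² − (Σv)² = 26750 − 26244 = 506
r = -236 / √(116 × 506) = -236 / 242.2726 ≈ -0.974

-0.974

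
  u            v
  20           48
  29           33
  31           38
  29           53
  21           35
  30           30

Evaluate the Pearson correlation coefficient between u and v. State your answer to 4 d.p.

n = 6, Σu = 160, Σv = 237, Σu² = 4384, Σv² = 9771, Σuv = 6267
nΣuv − ΣuΣv = 37602 − 37920 = -318
nΣu² − (Σu)² = 26304 − 25600 = 704; nΣv² − (Σv)² = 58626 − 56169 = 2457
r = -318 / √(704 × 2457) = -318 / 1315.1912 ≈ -0.2418

-0.2418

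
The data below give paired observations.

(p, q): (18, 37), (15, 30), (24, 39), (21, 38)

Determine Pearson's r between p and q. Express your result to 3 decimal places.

0.885

n = 4, Σp = 78, Σq = 144, Σp² = 1566, Σq² = 5234, Σpq = 2850
nΣpq − ΣpΣq = 11400 − 11232 = 168
nΣp² − (Σp)² = 6264 − 6084 = 180; nΣq² − (Σq)² = 20936 − 20736 = 200
r = 168 / √(180 × 200) = 168 / 189.7367 ≈ 0.885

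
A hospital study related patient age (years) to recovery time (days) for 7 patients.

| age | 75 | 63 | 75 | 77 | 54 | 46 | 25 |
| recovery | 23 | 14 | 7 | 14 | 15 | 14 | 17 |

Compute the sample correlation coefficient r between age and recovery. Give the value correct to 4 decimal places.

-0.1408

n = 7, Σx = 415, Σy = 104, Σx² = 26805, Σy² = 1680, Σxy = 6089
nΣxy − ΣxΣy = 42623 − 43160 = -537
nΣx² − (Σx)² = 187635 − 172225 = 15410; nΣy² − (Σy)² = 11760 − 10816 = 944
r = -537 / √(15410 × 944) = -537 / 3814.0582 ≈ -0.1408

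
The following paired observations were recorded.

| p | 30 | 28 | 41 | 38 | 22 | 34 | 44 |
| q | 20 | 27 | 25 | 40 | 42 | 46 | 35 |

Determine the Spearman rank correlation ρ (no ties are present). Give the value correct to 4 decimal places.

Rank p: 3, 2, 6, 5, 1, 4, 7
Rank q: 1, 3, 2, 5, 6, 7, 4
d = rank(p) − rank(q): 2, -1, 4, 0, -5, -3, 3; Σd² = 64
ρ = 1 − 6Σd² / [n(n²−1)] = 1 − 6×64 / (7×48) = 1 − 384/336 ≈ -0.1429

-0.1429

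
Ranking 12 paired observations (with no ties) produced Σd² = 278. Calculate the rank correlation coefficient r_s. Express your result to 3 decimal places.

0.028

ρ = 1 − 6Σd² / [n(n²−1)] = 1 − 6×278 / (12×143)
  = 1 − 1668/1716 = 1 − 0.9720 ≈ 0.028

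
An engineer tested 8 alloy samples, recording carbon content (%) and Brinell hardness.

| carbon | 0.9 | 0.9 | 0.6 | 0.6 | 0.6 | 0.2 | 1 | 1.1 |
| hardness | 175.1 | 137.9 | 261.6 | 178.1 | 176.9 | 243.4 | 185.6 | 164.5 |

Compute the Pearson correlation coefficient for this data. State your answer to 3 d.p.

n = 8, Σx = 5.9, Σy = 1523.1, Σx² = 4.95, Σy² = 301875.37, Σxy = 1066.89
nΣxy − ΣxΣy = 8535.12 − 8986.29 = -451.17
nΣx² − (Σx)² = 39.6 − 34.81 = 4.79; nΣy² − (Σy)² = 2415002.96 − 2319833.61 = 95169.35
r = -451.17 / √(4.79 × 95169.35) = -451.17 / 675.1749 ≈ -0.668

-0.668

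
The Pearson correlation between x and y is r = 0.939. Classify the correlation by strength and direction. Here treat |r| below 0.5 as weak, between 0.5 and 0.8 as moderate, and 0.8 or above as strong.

strong positive

r = 0.939 > 0 so the relationship is positive.
|r| = 0.939, which falls in the strong range.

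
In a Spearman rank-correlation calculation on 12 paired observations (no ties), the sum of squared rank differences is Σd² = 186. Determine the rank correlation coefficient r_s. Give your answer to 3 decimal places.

0.350

ρ = 1 − 6Σd² / [n(n²−1)] = 1 − 6×186 / (12×143)
  = 1 − 1116/1716 = 1 − 0.6503 ≈ 0.350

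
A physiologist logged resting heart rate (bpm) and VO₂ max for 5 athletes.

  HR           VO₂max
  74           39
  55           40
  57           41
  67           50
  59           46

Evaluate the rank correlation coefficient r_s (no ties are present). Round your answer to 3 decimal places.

Rank HR: 5, 1, 2, 4, 3
Rank VO₂max: 1, 2, 3, 5, 4
d = rank(HR) − rank(VO₂max): 4, -1, -1, -1, -1; Σd² = 20
ρ = 1 − 6Σd² / [n(n²−1)] = 1 − 6×20 / (5×24) = 1 − 120/120 ≈ 0.000

0.000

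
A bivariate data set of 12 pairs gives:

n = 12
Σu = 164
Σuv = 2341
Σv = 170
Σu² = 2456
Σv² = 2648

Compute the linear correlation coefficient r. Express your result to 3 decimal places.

r = (nΣuv − ΣuΣv) / √[(nΣu² − (Σu)²)(nΣv² − (Σv)²)]
Numerator: 12×2341 − 164×170 = 212
Denominator: √[(29472 − 26896)(31776 − 28900)] = √[2576 × 2876] = 2721.8699
r = 212 / 2721.8699 ≈ 0.078

0.078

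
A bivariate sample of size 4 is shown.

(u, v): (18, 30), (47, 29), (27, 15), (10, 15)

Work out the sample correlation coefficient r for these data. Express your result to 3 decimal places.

n = 4, Σu = 102, Σv = 89, Σu² = 3362, Σv² = 2191, Σuv = 2458
nΣuv − ΣuΣv = 9832 − 9078 = 754
nΣu² − (Σu)² = 13448 − 10404 = 3044; nΣv² − (Σv)² = 8764 − 7921 = 843
r = 754 / √(3044 × 843) = 754 / 1601.9026 ≈ 0.471

0.471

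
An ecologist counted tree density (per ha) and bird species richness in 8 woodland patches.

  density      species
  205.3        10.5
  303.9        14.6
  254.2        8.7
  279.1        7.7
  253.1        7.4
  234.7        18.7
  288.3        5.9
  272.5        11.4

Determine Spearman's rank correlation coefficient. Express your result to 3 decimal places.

-0.190

Rank density: 1, 8, 4, 6, 3, 2, 7, 5
Rank species: 5, 7, 4, 3, 2, 8, 1, 6
d = rank(density) − rank(species): -4, 1, 0, 3, 1, -6, 6, -1; Σd² = 100
ρ = 1 − 6Σd² / [n(n²−1)] = 1 − 6×100 / (8×63) = 1 − 600/504 ≈ -0.190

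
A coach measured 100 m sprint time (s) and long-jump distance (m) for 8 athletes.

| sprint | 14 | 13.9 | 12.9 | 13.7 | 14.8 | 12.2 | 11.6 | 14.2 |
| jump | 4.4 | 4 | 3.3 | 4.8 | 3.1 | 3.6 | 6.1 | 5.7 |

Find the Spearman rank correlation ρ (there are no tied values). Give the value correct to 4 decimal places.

Rank sprint: 6, 5, 3, 4, 8, 2, 1, 7
Rank jump: 5, 4, 2, 6, 1, 3, 8, 7
d = rank(sprint) − rank(jump): 1, 1, 1, -2, 7, -1, -7, 0; Σd² = 106
ρ = 1 − 6Σd² / [n(n²−1)] = 1 − 6×106 / (8×63) = 1 − 636/504 ≈ -0.2619

-0.2619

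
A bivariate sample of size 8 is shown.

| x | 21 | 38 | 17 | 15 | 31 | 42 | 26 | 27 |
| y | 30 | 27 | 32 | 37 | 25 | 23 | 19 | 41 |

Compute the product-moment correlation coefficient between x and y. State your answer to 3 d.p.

-0.511

n = 8, Σx = 217, Σy = 234, Σx² = 6529, Σy² = 7218, Σxy = 6097
nΣxy − ΣxΣy = 48776 − 50778 = -2002
nΣx² − (Σx)² = 52232 − 47089 = 5143; nΣy² − (Σy)² = 57744 − 54756 = 2988
r = -2002 / √(5143 × 2988) = -2002 / 3920.1128 ≈ -0.511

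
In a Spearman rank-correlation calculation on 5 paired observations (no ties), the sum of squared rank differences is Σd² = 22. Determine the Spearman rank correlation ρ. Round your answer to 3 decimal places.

-0.100

ρ = 1 − 6Σd² / [n(n²−1)] = 1 − 6×22 / (5×24)
  = 1 − 132/120 = 1 − 1.1000 ≈ -0.100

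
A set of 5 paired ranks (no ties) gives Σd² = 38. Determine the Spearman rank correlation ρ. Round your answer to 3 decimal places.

-0.900

ρ = 1 − 6Σd² / [n(n²−1)] = 1 − 6×38 / (5×24)
  = 1 − 228/120 = 1 − 1.9000 ≈ -0.900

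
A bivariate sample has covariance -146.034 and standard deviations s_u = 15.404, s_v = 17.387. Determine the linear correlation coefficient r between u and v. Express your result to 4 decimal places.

r = Cov(u,v) / (s_u · s_v) = -146.034 / (15.404 × 17.387)
  = -146.034 / 267.8293 ≈ -0.5453

-0.5453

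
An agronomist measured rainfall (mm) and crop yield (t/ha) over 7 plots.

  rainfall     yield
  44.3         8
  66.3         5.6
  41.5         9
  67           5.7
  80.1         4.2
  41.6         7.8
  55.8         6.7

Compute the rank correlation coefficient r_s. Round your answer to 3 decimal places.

-0.929

Rank rainfall: 3, 5, 1, 6, 7, 2, 4
Rank yield: 6, 2, 7, 3, 1, 5, 4
d = rank(rainfall) − rank(yield): -3, 3, -6, 3, 6, -3, 0; Σd² = 108
ρ = 1 − 6Σd² / [n(n²−1)] = 1 − 6×108 / (7×48) = 1 − 648/336 ≈ -0.929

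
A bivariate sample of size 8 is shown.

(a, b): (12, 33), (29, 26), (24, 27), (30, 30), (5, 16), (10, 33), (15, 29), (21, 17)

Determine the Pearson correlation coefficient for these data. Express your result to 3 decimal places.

n = 8, Σa = 146, Σb = 211, Σa² = 3252, Σb² = 5869, Σab = 3900
nΣab − ΣaΣb = 31200 − 30806 = 394
nΣa² − (Σa)² = 26016 − 21316 = 4700; nΣb² − (Σb)² = 46952 − 44521 = 2431
r = 394 / √(4700 × 2431) = 394 / 3380.1923 ≈ 0.117

0.117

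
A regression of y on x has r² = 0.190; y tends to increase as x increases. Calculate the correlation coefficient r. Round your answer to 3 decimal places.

0.436

|r| = √0.190 = 0.436
The association is positive, so r = 0.436.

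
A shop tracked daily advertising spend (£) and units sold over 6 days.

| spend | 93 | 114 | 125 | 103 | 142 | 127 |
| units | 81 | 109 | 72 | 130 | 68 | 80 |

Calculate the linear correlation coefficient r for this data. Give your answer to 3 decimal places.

-0.555

n = 6, Σx = 704, Σy = 540, Σx² = 84172, Σy² = 51550, Σxy = 62165
nΣxy − ΣxΣy = 372990 − 380160 = -7170
nΣx² − (Σx)² = 505032 − 495616 = 9416; nΣy² − (Σy)² = 309300 − 291600 = 17700
r = -7170 / √(9416 × 17700) = -7170 / 12909.8102 ≈ -0.555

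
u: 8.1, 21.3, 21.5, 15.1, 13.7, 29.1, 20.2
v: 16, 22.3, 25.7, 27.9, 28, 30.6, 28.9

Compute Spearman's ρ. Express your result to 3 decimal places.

0.429

Rank u: 1, 5, 6, 3, 2, 7, 4
Rank v: 1, 2, 3, 4, 5, 7, 6
d = rank(u) − rank(v): 0, 3, 3, -1, -3, 0, -2; Σd² = 32
ρ = 1 − 6Σd² / [n(n²−1)] = 1 − 6×32 / (7×48) = 1 − 192/336 ≈ 0.429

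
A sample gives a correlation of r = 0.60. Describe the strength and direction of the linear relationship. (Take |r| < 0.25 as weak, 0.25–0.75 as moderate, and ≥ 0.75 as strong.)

moderate positive

r = 0.60 > 0 so the relationship is positive.
|r| = 0.60, which falls in the moderate range.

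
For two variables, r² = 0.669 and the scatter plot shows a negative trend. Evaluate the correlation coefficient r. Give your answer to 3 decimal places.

|r| = √0.669 = 0.818
The association is negative, so r = −0.818.

-0.818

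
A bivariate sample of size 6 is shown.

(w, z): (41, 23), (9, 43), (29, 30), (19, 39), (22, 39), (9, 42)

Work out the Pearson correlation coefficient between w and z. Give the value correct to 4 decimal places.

-0.9681

n = 6, Σw = 129, Σz = 216, Σw² = 3529, Σz² = 8084, Σwz = 4177
nΣwz − ΣwΣz = 25062 − 27864 = -2802
nΣw² − (Σw)² = 21174 − 16641 = 4533; nΣz² − (Σz)² = 48504 − 46656 = 1848
r = -2802 / √(4533 × 1848) = -2802 / 2894.3020 ≈ -0.9681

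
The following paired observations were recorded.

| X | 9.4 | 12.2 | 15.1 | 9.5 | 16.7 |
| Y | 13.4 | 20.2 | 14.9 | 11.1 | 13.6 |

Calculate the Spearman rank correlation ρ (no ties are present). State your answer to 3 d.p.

0.500

Rank X: 1, 3, 4, 2, 5
Rank Y: 2, 5, 4, 1, 3
d = rank(X) − rank(Y): -1, -2, 0, 1, 2; Σd² = 10
ρ = 1 − 6Σd² / [n(n²−1)] = 1 − 6×10 / (5×24) = 1 − 60/120 ≈ 0.500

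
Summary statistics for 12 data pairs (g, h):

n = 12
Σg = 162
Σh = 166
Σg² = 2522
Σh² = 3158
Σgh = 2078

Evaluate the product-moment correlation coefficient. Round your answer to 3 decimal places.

r = (nΣgh − ΣgΣh) / √[(nΣg² − (Σg)²)(nΣh² − (Σh)²)]
Numerator: 12×2078 − 162×166 = -1956
Denominator: √[(30264 − 26244)(37896 − 27556)] = √[4020 × 10340] = 6447.2320
r = -1956 / 6447.2320 ≈ -0.303

-0.303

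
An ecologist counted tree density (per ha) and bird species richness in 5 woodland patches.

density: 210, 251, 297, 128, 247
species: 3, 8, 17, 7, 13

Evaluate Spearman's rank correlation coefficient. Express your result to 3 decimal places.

Rank density: 2, 4, 5, 1, 3
Rank species: 1, 3, 5, 2, 4
d = rank(density) − rank(species): 1, 1, 0, -1, -1; Σd² = 4
ρ = 1 − 6Σd² / [n(n²−1)] = 1 − 6×4 / (5×24) = 1 − 24/120 ≈ 0.800

0.800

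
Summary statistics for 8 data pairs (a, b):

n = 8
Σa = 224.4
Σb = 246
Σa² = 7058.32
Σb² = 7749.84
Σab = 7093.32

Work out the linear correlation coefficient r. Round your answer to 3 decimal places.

r = (nΣab − ΣaΣb) / √[(nΣa² − (Σa)²)(nΣb² − (Σb)²)]
Numerator: 8×7093.32 − 224.4×246 = 1544.16
Denominator: √[(56466.56 − 50355.36)(61998.72 − 60516)] = √[6111.2 × 1482.72] = 3010.1825
r = 1544.16 / 3010.1825 ≈ 0.513

0.513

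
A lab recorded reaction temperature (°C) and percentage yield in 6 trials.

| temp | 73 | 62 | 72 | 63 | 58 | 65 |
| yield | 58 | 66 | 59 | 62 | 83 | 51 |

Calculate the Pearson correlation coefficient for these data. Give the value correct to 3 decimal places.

-0.671

n = 6, Σx = 393, Σy = 379, Σx² = 25915, Σy² = 24535, Σxy = 24609
nΣxy − ΣxΣy = 147654 − 148947 = -1293
nΣx² − (Σx)² = 155490 − 154449 = 1041; nΣy² − (Σy)² = 147210 − 143641 = 3569
r = -1293 / √(1041 × 3569) = -1293 / 1927.5189 ≈ -0.671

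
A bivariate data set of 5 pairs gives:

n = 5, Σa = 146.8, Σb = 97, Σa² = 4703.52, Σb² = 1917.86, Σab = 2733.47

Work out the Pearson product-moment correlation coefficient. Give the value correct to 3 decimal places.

r = (nΣab − ΣaΣb) / √[(nΣa² − (Σa)²)(nΣb² − (Σb)²)]
Numerator: 5×2733.47 − 146.8×97 = -572.25
Denominator: √[(23517.6 − 21550.24)(9589.3 − 9409)] = √[1967.36 × 180.3] = 595.5796
r = -572.25 / 595.5796 ≈ -0.961

-0.961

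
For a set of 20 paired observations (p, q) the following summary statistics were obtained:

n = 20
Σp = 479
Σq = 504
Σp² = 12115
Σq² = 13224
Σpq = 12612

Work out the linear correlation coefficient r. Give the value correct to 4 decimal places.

r = (nΣpq − ΣpΣq) / √[(nΣp² − (Σp)²)(nΣq² − (Σq)²)]
Numerator: 20×12612 − 479×504 = 10824
Denominator: √[(242300 − 229441)(264480 − 254016)] = √[12859 × 10464] = 11599.8524
r = 10824 / 11599.8524 ≈ 0.9331

0.9331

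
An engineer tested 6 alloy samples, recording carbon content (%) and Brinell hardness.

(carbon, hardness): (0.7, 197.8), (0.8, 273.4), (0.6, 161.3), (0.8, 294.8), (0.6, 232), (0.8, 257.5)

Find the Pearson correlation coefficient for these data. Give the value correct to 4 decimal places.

0.8026

n = 6, Σx = 4.3, Σy = 1416.8, Σx² = 3.13, Σy² = 346927.38, Σxy = 1035
nΣxy − ΣxΣy = 6210 − 6092.24 = 117.76
nΣx² − (Σx)² = 18.78 − 18.49 = 0.29; nΣy² − (Σy)² = 2081564.28 − 2007322.24 = 74242.04
r = 117.76 / √(0.29 × 74242.04) = 117.76 / 146.7317 ≈ 0.8026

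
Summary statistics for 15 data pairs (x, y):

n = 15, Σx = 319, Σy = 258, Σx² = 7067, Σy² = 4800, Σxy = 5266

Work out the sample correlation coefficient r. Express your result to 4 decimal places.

r = (nΣxy − ΣxΣy) / √[(nΣx² − (Σx)²)(nΣy² − (Σy)²)]
Numerator: 15×5266 − 319×258 = -3312
Denominator: √[(106005 − 101761)(72000 − 66564)] = √[4244 × 5436] = 4803.1640
r = -3312 / 4803.1640 ≈ -0.6895

-0.6895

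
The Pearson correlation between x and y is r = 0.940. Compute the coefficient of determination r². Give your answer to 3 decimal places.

r² = (0.940)² = 0.884

0.884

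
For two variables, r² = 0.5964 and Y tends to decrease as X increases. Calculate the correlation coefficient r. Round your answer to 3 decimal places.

|r| = √0.5964 = 0.772
The association is negative, so r = −0.772.

-0.772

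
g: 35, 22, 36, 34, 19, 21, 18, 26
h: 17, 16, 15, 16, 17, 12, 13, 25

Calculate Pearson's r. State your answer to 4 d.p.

n = 8, Σg = 211, Σh = 131, Σg² = 5963, Σh² = 2253, Σgh = 3490
nΣgh − ΣgΣh = 27920 − 27641 = 279
nΣg² − (Σg)² = 47704 − 44521 = 3183; nΣh² − (Σh)² = 18024 − 17161 = 863
r = 279 / √(3183 × 863) = 279 / 1657.3862 ≈ 0.1683

0.1683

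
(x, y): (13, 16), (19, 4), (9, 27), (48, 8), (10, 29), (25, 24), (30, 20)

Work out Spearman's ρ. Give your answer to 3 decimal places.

-0.571

Rank x: 3, 4, 1, 7, 2, 5, 6
Rank y: 3, 1, 6, 2, 7, 5, 4
d = rank(x) − rank(y): 0, 3, -5, 5, -5, 0, 2; Σd² = 88
ρ = 1 − 6Σd² / [n(n²−1)] = 1 − 6×88 / (7×48) = 1 − 528/336 ≈ -0.571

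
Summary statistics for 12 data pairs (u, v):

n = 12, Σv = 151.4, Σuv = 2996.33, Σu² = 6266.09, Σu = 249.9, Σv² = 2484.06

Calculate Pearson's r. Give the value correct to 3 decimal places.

r = (nΣuv − ΣuΣv) / √[(nΣu² − (Σu)²)(nΣv² − (Σv)²)]
Numerator: 12×2996.33 − 249.9×151.4 = -1878.9
Denominator: √[(75193.08 − 62450.01)(29808.72 − 22921.96)] = √[12743.07 × 6886.76] = 9367.9488
r = -1878.9 / 9367.9488 ≈ -0.201

-0.201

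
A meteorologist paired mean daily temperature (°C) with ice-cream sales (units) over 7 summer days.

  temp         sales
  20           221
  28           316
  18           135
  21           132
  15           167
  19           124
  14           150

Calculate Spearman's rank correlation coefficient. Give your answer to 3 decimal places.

Rank temp: 5, 7, 3, 6, 2, 4, 1
Rank sales: 6, 7, 3, 2, 5, 1, 4
d = rank(temp) − rank(sales): -1, 0, 0, 4, -3, 3, -3; Σd² = 44
ρ = 1 − 6Σd² / [n(n²−1)] = 1 − 6×44 / (7×48) = 1 − 264/336 ≈ 0.214

0.214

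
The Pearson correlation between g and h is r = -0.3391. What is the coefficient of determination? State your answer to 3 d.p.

0.115

r² = (-0.3391)² = 0.115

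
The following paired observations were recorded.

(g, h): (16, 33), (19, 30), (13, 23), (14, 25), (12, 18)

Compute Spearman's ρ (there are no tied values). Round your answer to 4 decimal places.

0.9000

Rank g: 4, 5, 2, 3, 1
Rank h: 5, 4, 2, 3, 1
d = rank(g) − rank(h): -1, 1, 0, 0, 0; Σd² = 2
ρ = 1 − 6Σd² / [n(n²−1)] = 1 − 6×2 / (5×24) = 1 − 12/120 ≈ 0.9000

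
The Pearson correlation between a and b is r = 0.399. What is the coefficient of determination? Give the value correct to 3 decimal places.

r² = (0.399)² = 0.159

0.159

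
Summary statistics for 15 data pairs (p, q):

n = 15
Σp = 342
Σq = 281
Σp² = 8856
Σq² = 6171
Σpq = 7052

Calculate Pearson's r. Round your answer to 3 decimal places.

0.659

r = (nΣpq − ΣpΣq) / √[(nΣp² − (Σp)²)(nΣq² − (Σq)²)]
Numerator: 15×7052 − 342×281 = 9678
Denominator: √[(132840 − 116964)(92565 − 78961)] = √[15876 × 13604] = 14696.1595
r = 9678 / 14696.1595 ≈ 0.659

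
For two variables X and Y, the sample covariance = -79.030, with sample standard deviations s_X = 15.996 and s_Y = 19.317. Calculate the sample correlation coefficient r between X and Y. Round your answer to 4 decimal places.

-0.2558

r = Cov(X,Y) / (s_X · s_Y) = -79.030 / (15.996 × 19.317)
  = -79.030 / 308.9947 ≈ -0.2558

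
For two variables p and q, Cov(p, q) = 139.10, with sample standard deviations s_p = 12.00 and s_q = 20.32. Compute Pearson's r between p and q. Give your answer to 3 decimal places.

r = Cov(p,q) / (s_p · s_q) = 139.10 / (12.00 × 20.32)
  = 139.10 / 243.8400 ≈ 0.570

0.570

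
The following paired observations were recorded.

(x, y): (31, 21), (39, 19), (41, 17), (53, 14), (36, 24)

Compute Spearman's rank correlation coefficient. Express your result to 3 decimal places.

-0.900

Rank x: 1, 3, 4, 5, 2
Rank y: 4, 3, 2, 1, 5
d = rank(x) − rank(y): -3, 0, 2, 4, -3; Σd² = 38
ρ = 1 − 6Σd² / [n(n²−1)] = 1 − 6×38 / (5×24) = 1 − 228/120 ≈ -0.900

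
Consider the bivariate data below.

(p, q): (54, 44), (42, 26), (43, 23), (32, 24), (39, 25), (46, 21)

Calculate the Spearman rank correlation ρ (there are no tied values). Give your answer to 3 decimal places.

0.086

Rank p: 6, 3, 4, 1, 2, 5
Rank q: 6, 5, 2, 3, 4, 1
d = rank(p) − rank(q): 0, -2, 2, -2, -2, 4; Σd² = 32
ρ = 1 − 6Σd² / [n(n²−1)] = 1 − 6×32 / (6×35) = 1 − 192/210 ≈ 0.086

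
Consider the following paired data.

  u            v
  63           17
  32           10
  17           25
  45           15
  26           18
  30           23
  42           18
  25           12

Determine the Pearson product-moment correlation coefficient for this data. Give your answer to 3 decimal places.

-0.243

n = 8, Σu = 280, Σv = 138, Σu² = 11272, Σv² = 2560, Σuv = 4705
nΣuv − ΣuΣv = 37640 − 38640 = -1000
nΣu² − (Σu)² = 90176 − 78400 = 11776; nΣv² − (Σv)² = 20480 − 19044 = 1436
r = -1000 / √(11776 × 1436) = -1000 / 4112.2179 ≈ -0.243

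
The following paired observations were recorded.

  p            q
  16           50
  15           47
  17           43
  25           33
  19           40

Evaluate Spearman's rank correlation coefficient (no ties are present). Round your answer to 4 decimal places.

-0.9000

Rank p: 2, 1, 3, 5, 4
Rank q: 5, 4, 3, 1, 2
d = rank(p) − rank(q): -3, -3, 0, 4, 2; Σd² = 38
ρ = 1 − 6Σd² / [n(n²−1)] = 1 − 6×38 / (5×24) = 1 − 228/120 ≈ -0.9000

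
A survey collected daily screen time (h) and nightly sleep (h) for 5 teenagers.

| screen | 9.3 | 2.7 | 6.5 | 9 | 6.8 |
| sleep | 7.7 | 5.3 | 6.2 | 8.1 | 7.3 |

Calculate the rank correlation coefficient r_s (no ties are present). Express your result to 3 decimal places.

0.900

Rank screen: 5, 1, 2, 4, 3
Rank sleep: 4, 1, 2, 5, 3
d = rank(screen) − rank(sleep): 1, 0, 0, -1, 0; Σd² = 2
ρ = 1 − 6Σd² / [n(n²−1)] = 1 − 6×2 / (5×24) = 1 − 12/120 ≈ 0.900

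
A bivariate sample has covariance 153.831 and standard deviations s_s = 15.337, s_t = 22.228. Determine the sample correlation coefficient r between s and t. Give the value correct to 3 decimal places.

0.451

r = Cov(s,t) / (s_s · s_t) = 153.831 / (15.337 × 22.228)
  = 153.831 / 340.9108 ≈ 0.451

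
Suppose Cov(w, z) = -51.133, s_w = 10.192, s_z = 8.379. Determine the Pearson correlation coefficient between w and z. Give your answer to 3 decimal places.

-0.599

r = Cov(w,z) / (s_w · s_z) = -51.133 / (10.192 × 8.379)
  = -51.133 / 85.3988 ≈ -0.599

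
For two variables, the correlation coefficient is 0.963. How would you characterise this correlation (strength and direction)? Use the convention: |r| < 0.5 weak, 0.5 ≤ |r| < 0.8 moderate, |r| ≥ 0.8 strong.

r = 0.963 > 0 so the relationship is positive.
|r| = 0.963, which falls in the strong range.

strong positive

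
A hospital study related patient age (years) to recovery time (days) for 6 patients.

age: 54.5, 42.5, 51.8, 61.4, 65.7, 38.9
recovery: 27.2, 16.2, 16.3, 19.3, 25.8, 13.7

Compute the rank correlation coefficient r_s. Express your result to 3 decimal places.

Rank age: 4, 2, 3, 5, 6, 1
Rank recovery: 6, 2, 3, 4, 5, 1
d = rank(age) − rank(recovery): -2, 0, 0, 1, 1, 0; Σd² = 6
ρ = 1 − 6Σd² / [n(n²−1)] = 1 − 6×6 / (6×35) = 1 − 36/210 ≈ 0.829

0.829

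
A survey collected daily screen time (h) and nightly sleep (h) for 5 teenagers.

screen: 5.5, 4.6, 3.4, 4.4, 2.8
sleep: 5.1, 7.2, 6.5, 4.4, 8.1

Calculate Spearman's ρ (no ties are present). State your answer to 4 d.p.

Rank screen: 5, 4, 2, 3, 1
Rank sleep: 2, 4, 3, 1, 5
d = rank(screen) − rank(sleep): 3, 0, -1, 2, -4; Σd² = 30
ρ = 1 − 6Σd² / [n(n²−1)] = 1 − 6×30 / (5×24) = 1 − 180/120 ≈ -0.5000

-0.5000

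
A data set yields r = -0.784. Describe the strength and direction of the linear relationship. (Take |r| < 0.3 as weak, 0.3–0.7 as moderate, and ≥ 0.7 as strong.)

r = -0.784 < 0 so the relationship is negative.
|r| = 0.784, which falls in the strong range.

strong negative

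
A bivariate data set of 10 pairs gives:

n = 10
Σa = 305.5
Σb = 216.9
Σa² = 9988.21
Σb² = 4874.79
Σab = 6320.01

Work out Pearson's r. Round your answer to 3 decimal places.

-0.917

r = (nΣab − ΣaΣb) / √[(nΣa² − (Σa)²)(nΣb² − (Σb)²)]
Numerator: 10×6320.01 − 305.5×216.9 = -3062.85
Denominator: √[(99882.1 − 93330.25)(48747.9 − 47045.61)] = √[6551.85 × 1702.29] = 3339.6330
r = -3062.85 / 3339.6330 ≈ -0.917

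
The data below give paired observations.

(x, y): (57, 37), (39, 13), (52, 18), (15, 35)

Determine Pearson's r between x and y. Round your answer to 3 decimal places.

-0.177

n = 4, Σx = 163, Σy = 103, Σx² = 7699, Σy² = 3087, Σxy = 4077
nΣxy − ΣxΣy = 16308 − 16789 = -481
nΣx² − (Σx)² = 30796 − 26569 = 4227; nΣy² − (Σy)² = 12348 − 10609 = 1739
r = -481 / √(4227 × 1739) = -481 / 2711.2272 ≈ -0.177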